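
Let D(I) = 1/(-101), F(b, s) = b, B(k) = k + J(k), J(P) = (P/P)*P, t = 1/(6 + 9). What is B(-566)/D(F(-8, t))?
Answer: 114332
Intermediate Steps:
t = 1/15 ≈ 0.066667
J(P) = P (J(P) = 1*P = P)
B(k) = 2*k (B(k) = k + k = 2*k)
D(I) = -1/101
B(-566)/D(F(-8, t)) = (2*(-566))/(-1/101) = -1132*(-101) = 114332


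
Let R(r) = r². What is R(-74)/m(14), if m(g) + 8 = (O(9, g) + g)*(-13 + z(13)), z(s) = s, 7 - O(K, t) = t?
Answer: -1369/2 ≈ -684.50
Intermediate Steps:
O(K, t) = 7 - t
m(g) = -8 (m(g) = -8 + ((7 - g) + g)*(-13 + 13) = -8 + 7*0 = -8 + 0 = -8)
R(-74)/m(14) = (-74)²/(-8) = 5476*(-⅛) = -1369/2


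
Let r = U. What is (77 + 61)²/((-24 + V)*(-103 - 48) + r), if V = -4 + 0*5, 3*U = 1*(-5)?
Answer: 57132/12679 ≈ 4.5060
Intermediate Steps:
U = -5/3 (U = (1*(-5))/3 = (⅓)*(-5) = -5/3 ≈ -1.6667)
V = -4 (V = -4 + 0 = -4)
r = -5/3 ≈ -1.6667
(77 + 61)²/((-24 + V)*(-103 - 48) + r) = (77 + 61)²/((-24 - 4)*(-103 - 48) - 5/3) = 138²/(-28*(-151) - 5/3) = 19044/(4228 - 5/3) = 19044/(12679/3) = (3/12679)*19044 = 57132/12679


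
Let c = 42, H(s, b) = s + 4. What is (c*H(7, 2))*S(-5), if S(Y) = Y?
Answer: -2310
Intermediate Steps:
H(s, b) = 4 + s
(c*H(7, 2))*S(-5) = (42*(4 + 7))*(-5) = (42*11)*(-5) = 462*(-5) = -2310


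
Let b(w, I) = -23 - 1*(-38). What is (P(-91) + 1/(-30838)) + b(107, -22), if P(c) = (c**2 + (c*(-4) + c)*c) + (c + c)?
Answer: -515888903/30838 ≈ -16729.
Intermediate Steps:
b(w, I) = 15 (b(w, I) = -23 + 38 = 15)
P(c) = -2*c**2 + 2*c (P(c) = (c**2 + (-4*c + c)*c) + 2*c = (c**2 + (-3*c)*c) + 2*c = (c**2 - 3*c**2) + 2*c = -2*c**2 + 2*c)
(P(-91) + 1/(-30838)) + b(107, -22) = (2*(-91)*(1 - 1*(-91)) + 1/(-30838)) + 15 = (2*(-91)*(1 + 91) - 1/30838) + 15 = (2*(-91)*92 - 1/30838) + 15 = (-16744 - 1/30838) + 15 = -516351473/30838 + 15 = -515888903/30838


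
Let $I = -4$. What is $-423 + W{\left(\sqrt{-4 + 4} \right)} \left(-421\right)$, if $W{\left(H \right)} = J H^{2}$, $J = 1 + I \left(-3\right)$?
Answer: $-423$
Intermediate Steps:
$J = 13$ ($J = 1 - -12 = 1 + 12 = 13$)
$W{\left(H \right)} = 13 H^{2}$
$-423 + W{\left(\sqrt{-4 + 4} \right)} \left(-421\right) = -423 + 13 \left(\sqrt{-4 + 4}\right)^{2} \left(-421\right) = -423 + 13 \left(\sqrt{0}\right)^{2} \left(-421\right) = -423 + 13 \cdot 0^{2} \left(-421\right) = -423 + 13 \cdot 0 \left(-421\right) = -423 + 0 \left(-421\right) = -423 + 0 = -423$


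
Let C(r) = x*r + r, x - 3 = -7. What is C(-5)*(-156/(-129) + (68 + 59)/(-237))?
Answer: 34315/3397 ≈ 10.102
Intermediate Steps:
x = -4 (x = 3 - 7 = -4)
C(r) = -3*r (C(r) = -4*r + r = -3*r)
C(-5)*(-156/(-129) + (68 + 59)/(-237)) = (-3*(-5))*(-156/(-129) + (68 + 59)/(-237)) = 15*(-156*(-1/129) + 127*(-1/237)) = 15*(52/43 - 127/237) = 15*(6863/10191) = 34315/3397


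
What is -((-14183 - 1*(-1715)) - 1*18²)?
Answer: 12792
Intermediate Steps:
-((-14183 - 1*(-1715)) - 1*18²) = -((-14183 + 1715) - 1*324) = -(-12468 - 324) = -1*(-12792) = 12792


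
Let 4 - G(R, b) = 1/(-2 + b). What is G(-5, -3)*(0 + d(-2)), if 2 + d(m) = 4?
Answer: 42/5 ≈ 8.4000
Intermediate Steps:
G(R, b) = 4 - 1/(-2 + b)
d(m) = 2 (d(m) = -2 + 4 = 2)
G(-5, -3)*(0 + d(-2)) = ((-9 + 4*(-3))/(-2 - 3))*(0 + 2) = ((-9 - 12)/(-5))*2 = -⅕*(-21)*2 = (21/5)*2 = 42/5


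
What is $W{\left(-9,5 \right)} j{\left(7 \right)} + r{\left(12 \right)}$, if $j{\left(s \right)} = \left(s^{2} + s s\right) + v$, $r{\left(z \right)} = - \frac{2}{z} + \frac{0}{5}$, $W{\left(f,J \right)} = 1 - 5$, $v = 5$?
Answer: $- \frac{2473}{6} \approx -412.17$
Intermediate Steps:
$W{\left(f,J \right)} = -4$ ($W{\left(f,J \right)} = 1 - 5 = -4$)
$r{\left(z \right)} = - \frac{2}{z}$ ($r{\left(z \right)} = - \frac{2}{z} + 0 \cdot \frac{1}{5} = - \frac{2}{z} + 0 = - \frac{2}{z}$)
$j{\left(s \right)} = 5 + 2 s^{2}$ ($j{\left(s \right)} = \left(s^{2} + s s\right) + 5 = \left(s^{2} + s^{2}\right) + 5 = 2 s^{2} + 5 = 5 + 2 s^{2}$)
$W{\left(-9,5 \right)} j{\left(7 \right)} + r{\left(12 \right)} = - 4 \left(5 + 2 \cdot 7^{2}\right) - \frac{2}{12} = - 4 \left(5 + 2 \cdot 49\right) - \frac{1}{6} = - 4 \left(5 + 98\right) - \frac{1}{6} = \left(-4\right) 103 - \frac{1}{6} = -412 - \frac{1}{6} = - \frac{2473}{6}$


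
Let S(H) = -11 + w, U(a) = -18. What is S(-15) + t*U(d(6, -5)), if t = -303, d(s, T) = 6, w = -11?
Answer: 5432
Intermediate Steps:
S(H) = -22 (S(H) = -11 - 11 = -22)
S(-15) + t*U(d(6, -5)) = -22 - 303*(-18) = -22 + 5454 = 5432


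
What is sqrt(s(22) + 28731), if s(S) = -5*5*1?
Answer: sqrt(28706) ≈ 169.43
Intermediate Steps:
s(S) = -25 (s(S) = -25*1 = -25)
sqrt(s(22) + 28731) = sqrt(-25 + 28731) = sqrt(28706)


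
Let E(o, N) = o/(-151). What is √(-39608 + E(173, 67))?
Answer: I*√903128131/151 ≈ 199.02*I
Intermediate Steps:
E(o, N) = -o/151 (E(o, N) = o*(-1/151) = -o/151)
√(-39608 + E(173, 67)) = √(-39608 - 1/151*173) = √(-39608 - 173/151) = √(-5980981/151) = I*√903128131/151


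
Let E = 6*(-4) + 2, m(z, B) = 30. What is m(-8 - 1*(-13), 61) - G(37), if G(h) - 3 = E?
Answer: 49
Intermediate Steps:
E = -22 (E = -24 + 2 = -22)
G(h) = -19 (G(h) = 3 - 22 = -19)
m(-8 - 1*(-13), 61) - G(37) = 30 - 1*(-19) = 30 + 19 = 49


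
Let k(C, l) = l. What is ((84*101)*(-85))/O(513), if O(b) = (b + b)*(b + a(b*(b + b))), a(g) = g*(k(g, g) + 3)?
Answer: -120190/47372689130841 ≈ -2.5371e-9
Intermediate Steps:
a(g) = g*(3 + g) (a(g) = g*(g + 3) = g*(3 + g))
O(b) = 2*b*(b + 2*b²*(3 + 2*b²)) (O(b) = (b + b)*(b + (b*(b + b))*(3 + b*(b + b))) = (2*b)*(b + (b*(2*b))*(3 + b*(2*b))) = (2*b)*(b + (2*b²)*(3 + 2*b²)) = (2*b)*(b + 2*b²*(3 + 2*b²)) = 2*b*(b + 2*b²*(3 + 2*b²)))
((84*101)*(-85))/O(513) = ((84*101)*(-85))/((513²*(2 + 8*513³ + 12*513))) = (8484*(-85))/((263169*(2 + 8*135005697 + 6156))) = -721140*1/(263169*(2 + 1080045576 + 6156)) = -721140/(263169*1080051734) = -721140/284236134785046 = -721140*1/284236134785046 = -120190/47372689130841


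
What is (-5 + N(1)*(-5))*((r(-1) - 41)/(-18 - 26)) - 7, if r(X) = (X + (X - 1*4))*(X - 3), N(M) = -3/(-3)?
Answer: -239/22 ≈ -10.864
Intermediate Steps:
N(M) = 1 (N(M) = -3*(-⅓) = 1)
r(X) = (-4 + 2*X)*(-3 + X) (r(X) = (X + (X - 4))*(-3 + X) = (X + (-4 + X))*(-3 + X) = (-4 + 2*X)*(-3 + X))
(-5 + N(1)*(-5))*((r(-1) - 41)/(-18 - 26)) - 7 = (-5 + 1*(-5))*(((12 - 10*(-1) + 2*(-1)²) - 41)/(-18 - 26)) - 7 = (-5 - 5)*(((12 + 10 + 2*1) - 41)/(-44)) - 7 = -10*((12 + 10 + 2) - 41)*(-1)/44 - 7 = -10*(24 - 41)*(-1)/44 - 7 = -(-170)*(-1)/44 - 7 = -10*17/44 - 7 = -85/22 - 7 = -239/22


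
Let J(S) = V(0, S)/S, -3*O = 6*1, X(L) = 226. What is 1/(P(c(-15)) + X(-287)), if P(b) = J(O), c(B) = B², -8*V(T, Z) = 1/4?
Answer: 64/14465 ≈ 0.0044245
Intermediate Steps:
O = -2 ≈ -2.0000
V(T, Z) = -1/32 (V(T, Z) = -⅛/4 = -⅛*¼ = -1/32)
J(S) = -1/(32*S)
P(b) = 1/64 (P(b) = -1/32/(-2) = -1/32*(-½) = 1/64)
1/(P(c(-15)) + X(-287)) = 1/(1/64 + 226) = 1/(14465/64) = 64/14465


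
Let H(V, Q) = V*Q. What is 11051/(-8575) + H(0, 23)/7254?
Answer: -11051/8575 ≈ -1.2887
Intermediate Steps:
H(V, Q) = Q*V
11051/(-8575) + H(0, 23)/7254 = 11051/(-8575) + (23*0)/7254 = 11051*(-1/8575) + 0*(1/7254) = -11051/8575 + 0 = -11051/8575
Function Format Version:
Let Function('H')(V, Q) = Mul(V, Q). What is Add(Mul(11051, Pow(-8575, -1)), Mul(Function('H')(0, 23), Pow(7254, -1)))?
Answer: Rational(-11051, 8575) ≈ -1.2887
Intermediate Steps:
Function('H')(V, Q) = Mul(Q, V)
Add(Mul(11051, Pow(-8575, -1)), Mul(Function('H')(0, 23), Pow(7254, -1))) = Add(Mul(11051, Pow(-8575, -1)), Mul(Mul(23, 0), Pow(7254, -1))) = Add(Mul(11051, Rational(-1, 8575)), Mul(0, Rational(1, 7254))) = Add(Rational(-11051, 8575), 0) = Rational(-11051, 8575)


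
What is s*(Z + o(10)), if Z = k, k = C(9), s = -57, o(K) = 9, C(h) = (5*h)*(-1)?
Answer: 2052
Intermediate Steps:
C(h) = -5*h
k = -45 (k = -5*9 = -45)
Z = -45
s*(Z + o(10)) = -57*(-45 + 9) = -57*(-36) = 2052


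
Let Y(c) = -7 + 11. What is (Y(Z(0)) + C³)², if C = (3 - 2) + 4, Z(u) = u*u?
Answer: 16641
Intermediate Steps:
Z(u) = u²
C = 5 (C = 1 + 4 = 5)
Y(c) = 4
(Y(Z(0)) + C³)² = (4 + 5³)² = (4 + 125)² = 129² = 16641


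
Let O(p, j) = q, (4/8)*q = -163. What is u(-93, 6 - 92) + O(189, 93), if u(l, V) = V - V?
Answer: -326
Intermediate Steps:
q = -326 (q = 2*(-163) = -326)
O(p, j) = -326
u(l, V) = 0
u(-93, 6 - 92) + O(189, 93) = 0 - 326 = -326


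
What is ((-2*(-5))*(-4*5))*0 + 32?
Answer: 32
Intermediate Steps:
((-2*(-5))*(-4*5))*0 + 32 = (10*(-20))*0 + 32 = -200*0 + 32 = 0 + 32 = 32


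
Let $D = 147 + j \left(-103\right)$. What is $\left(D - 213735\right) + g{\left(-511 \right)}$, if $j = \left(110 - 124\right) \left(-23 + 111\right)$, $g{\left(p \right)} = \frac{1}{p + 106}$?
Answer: $- \frac{35110261}{405} \approx -86692.0$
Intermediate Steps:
$g{\left(p \right)} = \frac{1}{106 + p}$
$j = -1232$ ($j = \left(-14\right) 88 = -1232$)
$D = 127043$ ($D = 147 - -126896 = 147 + 126896 = 127043$)
$\left(D - 213735\right) + g{\left(-511 \right)} = \left(127043 - 213735\right) + \frac{1}{106 - 511} = -86692 + \frac{1}{-405} = -86692 - \frac{1}{405} = - \frac{35110261}{405}$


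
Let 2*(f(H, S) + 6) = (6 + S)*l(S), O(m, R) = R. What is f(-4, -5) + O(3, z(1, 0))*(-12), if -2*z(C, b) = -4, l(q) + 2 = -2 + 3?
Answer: -61/2 ≈ -30.500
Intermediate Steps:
l(q) = -1 (l(q) = -2 + (-2 + 3) = -2 + 1 = -1)
z(C, b) = 2 (z(C, b) = -1/2*(-4) = 2)
f(H, S) = -9 - S/2 (f(H, S) = -6 + ((6 + S)*(-1))/2 = -6 + (-6 - S)/2 = -6 + (-3 - S/2) = -9 - S/2)
f(-4, -5) + O(3, z(1, 0))*(-12) = (-9 - 1/2*(-5)) + 2*(-12) = (-9 + 5/2) - 24 = -13/2 - 24 = -61/2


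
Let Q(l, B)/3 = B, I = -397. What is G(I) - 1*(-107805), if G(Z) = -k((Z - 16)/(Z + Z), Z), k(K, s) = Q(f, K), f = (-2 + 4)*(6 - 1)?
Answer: 85595931/794 ≈ 1.0780e+5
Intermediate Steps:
f = 10 (f = 2*5 = 10)
Q(l, B) = 3*B
k(K, s) = 3*K
G(Z) = -3*(-16 + Z)/(2*Z) (G(Z) = -3*(Z - 16)/(Z + Z) = -3*(-16 + Z)/((2*Z)) = -3*(-16 + Z)*(1/(2*Z)) = -3*(-16 + Z)/(2*Z))
G(I) - 1*(-107805) = (-3/2 + 24/(-397)) - 1*(-107805) = (-3/2 + 24*(-1/397)) + 107805 = (-3/2 - 24/397) + 107805 = -1239/794 + 107805 = 85595931/794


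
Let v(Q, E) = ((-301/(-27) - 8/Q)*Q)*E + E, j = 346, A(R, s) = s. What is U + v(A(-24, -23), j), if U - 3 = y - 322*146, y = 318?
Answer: -3721409/27 ≈ -1.3783e+5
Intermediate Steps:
U = -46691 (U = 3 + (318 - 322*146) = 3 + (318 - 47012) = 3 - 46694 = -46691)
v(Q, E) = E + E*Q*(301/27 - 8/Q) (v(Q, E) = ((-301*(-1/27) - 8/Q)*Q)*E + E = ((301/27 - 8/Q)*Q)*E + E = (Q*(301/27 - 8/Q))*E + E = E*Q*(301/27 - 8/Q) + E = E + E*Q*(301/27 - 8/Q))
U + v(A(-24, -23), j) = -46691 + (7/27)*346*(-27 + 43*(-23)) = -46691 + (7/27)*346*(-27 - 989) = -46691 + (7/27)*346*(-1016) = -46691 - 2460752/27 = -3721409/27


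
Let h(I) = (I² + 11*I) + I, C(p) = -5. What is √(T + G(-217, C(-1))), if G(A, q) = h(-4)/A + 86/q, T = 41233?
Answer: √48520443755/1085 ≈ 203.02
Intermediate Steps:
h(I) = I² + 12*I
G(A, q) = -32/A + 86/q (G(A, q) = (-4*(12 - 4))/A + 86/q = (-4*8)/A + 86/q = -32/A + 86/q)
√(T + G(-217, C(-1))) = √(41233 + (-32/(-217) + 86/(-5))) = √(41233 + (-32*(-1/217) + 86*(-⅕))) = √(41233 + (32/217 - 86/5)) = √(41233 - 18502/1085) = √(44719303/1085) = √48520443755/1085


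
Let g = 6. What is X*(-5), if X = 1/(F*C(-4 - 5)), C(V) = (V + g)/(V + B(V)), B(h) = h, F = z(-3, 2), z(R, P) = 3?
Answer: -10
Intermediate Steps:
F = 3
C(V) = (6 + V)/(2*V) (C(V) = (V + 6)/(V + V) = (6 + V)/((2*V)) = (6 + V)*(1/(2*V)) = (6 + V)/(2*V))
X = 2 (X = 1/(3*((6 + (-4 - 5))/(2*(-4 - 5)))) = 1/(3*((½)*(6 - 9)/(-9))) = 1/(3*((½)*(-⅑)*(-3))) = 1/(3*(⅙)) = 1/(½) = 2)
X*(-5) = 2*(-5) = -10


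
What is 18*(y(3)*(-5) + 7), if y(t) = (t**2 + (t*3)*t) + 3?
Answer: -3384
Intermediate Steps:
y(t) = 3 + 4*t**2 (y(t) = (t**2 + (3*t)*t) + 3 = (t**2 + 3*t**2) + 3 = 4*t**2 + 3 = 3 + 4*t**2)
18*(y(3)*(-5) + 7) = 18*((3 + 4*3**2)*(-5) + 7) = 18*((3 + 4*9)*(-5) + 7) = 18*((3 + 36)*(-5) + 7) = 18*(39*(-5) + 7) = 18*(-195 + 7) = 18*(-188) = -3384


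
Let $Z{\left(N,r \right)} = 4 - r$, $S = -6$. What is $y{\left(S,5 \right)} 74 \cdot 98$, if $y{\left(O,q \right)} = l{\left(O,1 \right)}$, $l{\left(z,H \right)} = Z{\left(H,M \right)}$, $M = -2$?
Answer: $43512$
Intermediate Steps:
$l{\left(z,H \right)} = 6$ ($l{\left(z,H \right)} = 4 - -2 = 4 + 2 = 6$)
$y{\left(O,q \right)} = 6$
$y{\left(S,5 \right)} 74 \cdot 98 = 6 \cdot 74 \cdot 98 = 444 \cdot 98 = 43512$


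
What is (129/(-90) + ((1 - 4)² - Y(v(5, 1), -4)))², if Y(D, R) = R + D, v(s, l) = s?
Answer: 38809/900 ≈ 43.121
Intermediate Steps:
Y(D, R) = D + R
(129/(-90) + ((1 - 4)² - Y(v(5, 1), -4)))² = (129/(-90) + ((1 - 4)² - (5 - 4)))² = (129*(-1/90) + ((-3)² - 1*1))² = (-43/30 + (9 - 1))² = (-43/30 + 8)² = (197/30)² = 38809/900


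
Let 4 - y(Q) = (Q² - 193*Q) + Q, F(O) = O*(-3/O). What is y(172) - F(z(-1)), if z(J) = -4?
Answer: 3447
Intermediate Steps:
F(O) = -3
y(Q) = 4 - Q² + 192*Q (y(Q) = 4 - ((Q² - 193*Q) + Q) = 4 - (Q² - 192*Q) = 4 + (-Q² + 192*Q) = 4 - Q² + 192*Q)
y(172) - F(z(-1)) = (4 - 1*172² + 192*172) - 1*(-3) = (4 - 1*29584 + 33024) + 3 = (4 - 29584 + 33024) + 3 = 3444 + 3 = 3447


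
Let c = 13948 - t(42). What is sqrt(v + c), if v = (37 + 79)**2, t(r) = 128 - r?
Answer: sqrt(27318) ≈ 165.28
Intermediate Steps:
v = 13456 (v = 116**2 = 13456)
c = 13862 (c = 13948 - (128 - 1*42) = 13948 - (128 - 42) = 13948 - 1*86 = 13948 - 86 = 13862)
sqrt(v + c) = sqrt(13456 + 13862) = sqrt(27318)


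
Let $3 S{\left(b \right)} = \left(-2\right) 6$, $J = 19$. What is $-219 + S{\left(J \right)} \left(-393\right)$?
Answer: $1353$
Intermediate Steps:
$S{\left(b \right)} = -4$ ($S{\left(b \right)} = \frac{\left(-2\right) 6}{3} = \frac{1}{3} \left(-12\right) = -4$)
$-219 + S{\left(J \right)} \left(-393\right) = -219 - -1572 = -219 + 1572 = 1353$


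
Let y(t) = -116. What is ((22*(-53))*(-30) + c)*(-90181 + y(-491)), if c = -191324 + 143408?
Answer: 1168081992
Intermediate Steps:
c = -47916
((22*(-53))*(-30) + c)*(-90181 + y(-491)) = ((22*(-53))*(-30) - 47916)*(-90181 - 116) = (-1166*(-30) - 47916)*(-90297) = (34980 - 47916)*(-90297) = -12936*(-90297) = 1168081992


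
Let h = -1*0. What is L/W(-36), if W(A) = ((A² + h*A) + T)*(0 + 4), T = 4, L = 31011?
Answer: 31011/5200 ≈ 5.9637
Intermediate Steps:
h = 0
W(A) = 16 + 4*A² (W(A) = ((A² + 0*A) + 4)*(0 + 4) = ((A² + 0) + 4)*4 = (A² + 4)*4 = (4 + A²)*4 = 16 + 4*A²)
L/W(-36) = 31011/(16 + 4*(-36)²) = 31011/(16 + 4*1296) = 31011/(16 + 5184) = 31011/5200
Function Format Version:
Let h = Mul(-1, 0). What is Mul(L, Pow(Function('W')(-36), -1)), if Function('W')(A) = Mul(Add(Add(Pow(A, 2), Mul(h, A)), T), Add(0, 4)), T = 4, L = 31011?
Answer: Rational(31011, 5200) ≈ 5.9637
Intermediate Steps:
h = 0
Function('W')(A) = Add(16, Mul(4, Pow(A, 2))) (Function('W')(A) = Mul(Add(Add(Pow(A, 2), Mul(0, A)), 4), Add(0, 4)) = Mul(Add(Add(Pow(A, 2), 0), 4), 4) = Mul(Add(Pow(A, 2), 4), 4) = Mul(Add(4, Pow(A, 2)), 4) = Add(16, Mul(4, Pow(A, 2))))
Mul(L, Pow(Function('W')(-36), -1)) = Mul(31011, Pow(Add(16, Mul(4, Pow(-36, 2))), -1)) = Mul(31011, Pow(Add(16, Mul(4, 1296)), -1)) = Mul(31011, Pow(Add(16, 5184), -1)) = Mul(31011, Pow(5200, -1)) = Mul(31011, Rational(1, 5200)) = Rational(31011, 5200)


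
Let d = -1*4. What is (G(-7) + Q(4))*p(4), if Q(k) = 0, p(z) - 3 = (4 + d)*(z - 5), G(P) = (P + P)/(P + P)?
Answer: 3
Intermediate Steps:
d = -4
G(P) = 1 (G(P) = (2*P)/((2*P)) = (2*P)*(1/(2*P)) = 1)
p(z) = 3 (p(z) = 3 + (4 - 4)*(z - 5) = 3 + 0*(-5 + z) = 3 + 0 = 3)
(G(-7) + Q(4))*p(4) = (1 + 0)*3 = 1*3 = 3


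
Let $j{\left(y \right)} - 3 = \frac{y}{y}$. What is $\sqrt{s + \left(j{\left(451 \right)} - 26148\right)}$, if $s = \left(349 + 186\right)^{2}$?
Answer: $\sqrt{260081} \approx 509.98$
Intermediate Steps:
$j{\left(y \right)} = 4$ ($j{\left(y \right)} = 3 + \frac{y}{y} = 3 + 1 = 4$)
$s = 286225$ ($s = 535^{2} = 286225$)
$\sqrt{s + \left(j{\left(451 \right)} - 26148\right)} = \sqrt{286225 + \left(4 - 26148\right)} = \sqrt{286225 - 26144} = \sqrt{260081}$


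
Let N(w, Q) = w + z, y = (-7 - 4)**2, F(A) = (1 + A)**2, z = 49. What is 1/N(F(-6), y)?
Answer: 1/74 ≈ 0.013514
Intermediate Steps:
y = 121 (y = (-11)**2 = 121)
N(w, Q) = 49 + w (N(w, Q) = w + 49 = 49 + w)
1/N(F(-6), y) = 1/(49 + (1 - 6)**2) = 1/(49 + (-5)**2) = 1/(49 + 25) = 1/74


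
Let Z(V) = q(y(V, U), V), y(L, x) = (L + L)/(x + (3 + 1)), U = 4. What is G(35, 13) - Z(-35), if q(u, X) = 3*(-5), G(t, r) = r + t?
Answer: 63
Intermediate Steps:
y(L, x) = 2*L/(4 + x) (y(L, x) = (2*L)/(x + 4) = (2*L)/(4 + x) = 2*L/(4 + x))
q(u, X) = -15
Z(V) = -15
G(35, 13) - Z(-35) = (13 + 35) - 1*(-15) = 48 + 15 = 63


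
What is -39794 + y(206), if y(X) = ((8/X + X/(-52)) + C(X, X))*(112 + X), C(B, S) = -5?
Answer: -57083471/1339 ≈ -42631.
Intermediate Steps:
y(X) = (112 + X)*(-5 + 8/X - X/52) (y(X) = ((8/X + X/(-52)) - 5)*(112 + X) = ((8/X + X*(-1/52)) - 5)*(112 + X) = ((8/X - X/52) - 5)*(112 + X) = (-5 + 8/X - X/52)*(112 + X) = (112 + X)*(-5 + 8/X - X/52))
-39794 + y(206) = -39794 + (1/52)*(46592 - 1*206*(28704 + 206**2 + 372*206))/206 = -39794 + (1/52)*(1/206)*(46592 - 1*206*(28704 + 42436 + 76632)) = -39794 + (1/52)*(1/206)*(46592 - 1*206*147772) = -39794 + (1/52)*(1/206)*(46592 - 30441032) = -39794 + (1/52)*(1/206)*(-30394440) = -39794 - 3799305/1339 = -57083471/1339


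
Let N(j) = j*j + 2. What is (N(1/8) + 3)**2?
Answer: 103041/4096 ≈ 25.156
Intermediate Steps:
N(j) = 2 + j**2 (N(j) = j**2 + 2 = 2 + j**2)
(N(1/8) + 3)**2 = ((2 + (1/8)**2) + 3)**2 = ((2 + 1/64) + 3)**2 = (129/64 + 3)**2 = (321/64)**2 = 103041/4096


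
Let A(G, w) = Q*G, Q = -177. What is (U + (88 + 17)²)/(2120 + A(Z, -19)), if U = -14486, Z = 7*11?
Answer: 3461/11509 ≈ 0.30072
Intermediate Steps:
Z = 77
A(G, w) = -177*G
(U + (88 + 17)²)/(2120 + A(Z, -19)) = (-14486 + (88 + 17)²)/(2120 - 177*77) = (-14486 + 105²)/(2120 - 13629) = (-14486 + 11025)/(-11509) = -3461*(-1/11509) = 3461/11509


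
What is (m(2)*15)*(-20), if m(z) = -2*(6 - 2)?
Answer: 2400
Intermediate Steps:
m(z) = -8 (m(z) = -2*4 = -8)
(m(2)*15)*(-20) = -8*15*(-20) = -120*(-20) = 2400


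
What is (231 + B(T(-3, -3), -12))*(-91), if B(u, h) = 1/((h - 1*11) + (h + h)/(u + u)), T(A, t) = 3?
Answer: -567476/27 ≈ -21018.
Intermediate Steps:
B(u, h) = 1/(-11 + h + h/u) (B(u, h) = 1/((h - 11) + (2*h)/((2*u))) = 1/((-11 + h) + (2*h)*(1/(2*u))) = 1/((-11 + h) + h/u) = 1/(-11 + h + h/u))
(231 + B(T(-3, -3), -12))*(-91) = (231 + 3/(-12 - 11*3 - 12*3))*(-91) = (231 + 3/(-12 - 33 - 36))*(-91) = (231 + 3/(-81))*(-91) = (231 + 3*(-1/81))*(-91) = (231 - 1/27)*(-91) = (6236/27)*(-91) = -567476/27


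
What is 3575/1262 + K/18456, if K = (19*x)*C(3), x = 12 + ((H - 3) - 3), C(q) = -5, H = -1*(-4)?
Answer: 16195325/5822868 ≈ 2.7813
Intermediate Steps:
H = 4
x = 10 (x = 12 + ((4 - 3) - 3) = 12 + (1 - 3) = 12 - 2 = 10)
K = -950 (K = (19*10)*(-5) = 190*(-5) = -950)
3575/1262 + K/18456 = 3575/1262 - 950/18456 = 3575*(1/1262) - 950*1/18456 = 3575/1262 - 475/9228 = 16195325/5822868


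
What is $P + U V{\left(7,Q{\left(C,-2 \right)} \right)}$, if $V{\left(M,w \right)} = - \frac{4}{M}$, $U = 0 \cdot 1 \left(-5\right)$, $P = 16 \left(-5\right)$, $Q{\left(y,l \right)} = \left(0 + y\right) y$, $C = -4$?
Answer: $-80$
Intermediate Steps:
$Q{\left(y,l \right)} = y^{2}$ ($Q{\left(y,l \right)} = y y = y^{2}$)
$P = -80$
$U = 0$ ($U = 0 \left(-5\right) = 0$)
$P + U V{\left(7,Q{\left(C,-2 \right)} \right)} = -80 + 0 \left(- \frac{4}{7}\right) = -80 + 0 = -80$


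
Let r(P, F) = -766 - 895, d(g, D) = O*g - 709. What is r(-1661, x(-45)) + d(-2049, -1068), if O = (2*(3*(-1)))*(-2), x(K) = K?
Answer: -26958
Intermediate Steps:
O = 12 (O = (2*(-3))*(-2) = -6*(-2) = 12)
d(g, D) = -709 + 12*g (d(g, D) = 12*g - 709 = -709 + 12*g)
r(P, F) = -1661
r(-1661, x(-45)) + d(-2049, -1068) = -1661 + (-709 + 12*(-2049)) = -1661 + (-709 - 24588) = -1661 - 25297 = -26958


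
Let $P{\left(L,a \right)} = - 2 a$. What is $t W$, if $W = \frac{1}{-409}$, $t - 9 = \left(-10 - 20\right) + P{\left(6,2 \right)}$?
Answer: $\frac{25}{409} \approx 0.061125$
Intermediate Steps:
$t = -25$ ($t = 9 - 34 = -25$)
$W = - \frac{1}{409} \approx -0.002445$
$t W = \left(-25\right) \left(- \frac{1}{409}\right) = \frac{25}{409}$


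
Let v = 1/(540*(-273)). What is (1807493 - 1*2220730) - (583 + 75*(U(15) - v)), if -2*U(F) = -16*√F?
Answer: -4067022965/9828 - 600*√15 ≈ -4.1614e+5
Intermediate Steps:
U(F) = 8*√F (U(F) = -(-8)*√F = 8*√F)
v = -1/147420 (v = (1/540)*(-1/273) = -1/147420 ≈ -6.7833e-6)
(1807493 - 1*2220730) - (583 + 75*(U(15) - v)) = (1807493 - 1*2220730) - (583 + 75*(8*√15 - 1*(-1/147420))) = (1807493 - 2220730) - (583 + 75*(8*√15 + 1/147420)) = -413237 - (583 + 75*(1/147420 + 8*√15)) = -413237 - (583 + (5/9828 + 600*√15)) = -413237 - (5729729/9828 + 600*√15) = -413237 + (-5729729/9828 - 600*√15) = -4067022965/9828 - 600*√15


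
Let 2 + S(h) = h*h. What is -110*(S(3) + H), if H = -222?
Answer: 23650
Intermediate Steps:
S(h) = -2 + h² (S(h) = -2 + h*h = -2 + h²)
-110*(S(3) + H) = -110*((-2 + 3²) - 222) = -110*((-2 + 9) - 222) = -110*(7 - 222) = -110*(-215) = 23650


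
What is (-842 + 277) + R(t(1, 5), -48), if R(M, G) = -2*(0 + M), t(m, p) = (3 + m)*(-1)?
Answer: -557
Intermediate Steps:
t(m, p) = -3 - m
R(M, G) = -2*M
(-842 + 277) + R(t(1, 5), -48) = (-842 + 277) - 2*(-3 - 1*1) = -565 - 2*(-3 - 1) = -565 - 2*(-4) = -565 + 8 = -557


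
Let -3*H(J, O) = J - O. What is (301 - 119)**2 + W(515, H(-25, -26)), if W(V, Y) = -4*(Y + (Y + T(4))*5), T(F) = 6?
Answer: 33012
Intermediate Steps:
H(J, O) = -J/3 + O/3 (H(J, O) = -(J - O)/3 = -J/3 + O/3)
W(V, Y) = -120 - 24*Y (W(V, Y) = -4*(Y + (Y + 6)*5) = -4*(Y + (6 + Y)*5) = -4*(Y + (30 + 5*Y)) = -4*(30 + 6*Y) = -120 - 24*Y)
(301 - 119)**2 + W(515, H(-25, -26)) = (301 - 119)**2 + (-120 - 24*(-1/3*(-25) + (1/3)*(-26))) = 182**2 + (-120 - 24*(25/3 - 26/3)) = 33124 + (-120 - 24*(-1/3)) = 33124 + (-120 + 8) = 33124 - 112 = 33012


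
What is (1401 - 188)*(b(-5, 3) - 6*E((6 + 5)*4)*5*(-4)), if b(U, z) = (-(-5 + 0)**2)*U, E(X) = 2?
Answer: 442745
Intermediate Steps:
b(U, z) = -25*U (b(U, z) = (-1*(-5)**2)*U = (-1*25)*U = -25*U)
(1401 - 188)*(b(-5, 3) - 6*E((6 + 5)*4)*5*(-4)) = (1401 - 188)*(-25*(-5) - 6*2*5*(-4)) = 1213*(125 - 60*(-4)) = 1213*(125 - 6*(-40)) = 1213*(125 + 240) = 1213*365 = 442745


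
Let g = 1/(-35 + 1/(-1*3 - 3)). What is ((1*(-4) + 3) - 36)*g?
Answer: 222/211 ≈ 1.0521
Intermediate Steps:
g = -6/211 (g = 1/(-35 + 1/(-3 - 3)) = 1/(-35 + 1/(-6)) = 1/(-35 - ⅙) = 1/(-211/6) = -6/211 ≈ -0.028436)
((1*(-4) + 3) - 36)*g = ((1*(-4) + 3) - 36)*(-6/211) = ((-4 + 3) - 36)*(-6/211) = (-1 - 36)*(-6/211) = -37*(-6/211) = 222/211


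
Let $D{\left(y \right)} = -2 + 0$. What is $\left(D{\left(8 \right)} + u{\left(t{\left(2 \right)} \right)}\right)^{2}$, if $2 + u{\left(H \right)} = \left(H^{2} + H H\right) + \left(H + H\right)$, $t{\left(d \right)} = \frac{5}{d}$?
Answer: $\frac{729}{4} \approx 182.25$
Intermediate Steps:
$D{\left(y \right)} = -2$
$u{\left(H \right)} = -2 + 2 H + 2 H^{2}$ ($u{\left(H \right)} = -2 + \left(\left(H^{2} + H H\right) + \left(H + H\right)\right) = -2 + \left(\left(H^{2} + H^{2}\right) + 2 H\right) = -2 + \left(2 H^{2} + 2 H\right) = -2 + \left(2 H + 2 H^{2}\right) = -2 + 2 H + 2 H^{2}$)
$\left(D{\left(8 \right)} + u{\left(t{\left(2 \right)} \right)}\right)^{2} = \left(-2 + \left(-2 + 2 \cdot \frac{5}{2} + 2 \left(\frac{5}{2}\right)^{2}\right)\right)^{2} = \left(-2 + \left(-2 + 5 + 2 \cdot \frac{25}{4}\right)\right)^{2} = \left(-2 + \left(-2 + 5 + \frac{25}{2}\right)\right)^{2} = \left(-2 + \frac{31}{2}\right)^{2} = \left(\frac{27}{2}\right)^{2} = \frac{729}{4}$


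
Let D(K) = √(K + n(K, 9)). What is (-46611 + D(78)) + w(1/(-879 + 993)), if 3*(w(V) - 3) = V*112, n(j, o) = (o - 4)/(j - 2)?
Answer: -7969912/171 + √112727/38 ≈ -46599.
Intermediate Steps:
n(j, o) = (-4 + o)/(-2 + j)
w(V) = 3 + 112*V/3 (w(V) = 3 + (V*112)/3 = 3 + (112*V)/3 = 3 + 112*V/3)
D(K) = √(K + 5/(-2 + K)) (D(K) = √(K + (-4 + 9)/(-2 + K)) = √(K + 5/(-2 + K)))
(-46611 + D(78)) + w(1/(-879 + 993)) = (-46611 + √((5 + 78*(-2 + 78))/(-2 + 78))) + (3 + 112/(3*(-879 + 993))) = (-46611 + √((5 + 78*76)/76)) + (3 + (112/3)/114) = (-46611 + √((5 + 5928)/76)) + (3 + (112/3)*(1/114)) = (-46611 + √((1/76)*5933)) + (3 + 56/171) = (-46611 + √(5933/76)) + 569/171 = (-46611 + √112727/38) + 569/171 = -7969912/171 + √112727/38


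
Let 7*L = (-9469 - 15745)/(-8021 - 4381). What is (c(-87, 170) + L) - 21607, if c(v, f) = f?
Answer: -132929036/6201 ≈ -21437.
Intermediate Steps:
L = 1801/6201 (L = ((-9469 - 15745)/(-8021 - 4381))/7 = (-25214/(-12402))/7 = (-25214*(-1/12402))/7 = (⅐)*(12607/6201) = 1801/6201 ≈ 0.29044)
(c(-87, 170) + L) - 21607 = (170 + 1801/6201) - 21607 = 1055971/6201 - 21607 = -132929036/6201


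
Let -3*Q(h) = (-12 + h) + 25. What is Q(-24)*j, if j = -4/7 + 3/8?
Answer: -121/168 ≈ -0.72024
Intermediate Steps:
Q(h) = -13/3 - h/3 (Q(h) = -((-12 + h) + 25)/3 = -(13 + h)/3 = -13/3 - h/3)
j = -11/56 (j = -4*⅐ + 3*(⅛) = -4/7 + 3/8 = -11/56 ≈ -0.19643)
Q(-24)*j = (-13/3 - ⅓*(-24))*(-11/56) = (-13/3 + 8)*(-11/56) = (11/3)*(-11/56) = -121/168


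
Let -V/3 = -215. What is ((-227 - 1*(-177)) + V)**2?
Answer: 354025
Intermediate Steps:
V = 645 (V = -3*(-215) = 645)
((-227 - 1*(-177)) + V)**2 = ((-227 - 1*(-177)) + 645)**2 = ((-227 + 177) + 645)**2 = (-50 + 645)**2 = 595**2 = 354025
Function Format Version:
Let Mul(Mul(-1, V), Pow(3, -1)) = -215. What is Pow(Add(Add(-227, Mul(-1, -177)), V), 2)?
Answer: 354025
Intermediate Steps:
V = 645 (V = Mul(-3, -215) = 645)
Pow(Add(Add(-227, Mul(-1, -177)), V), 2) = Pow(Add(Add(-227, Mul(-1, -177)), 645), 2) = Pow(Add(Add(-227, 177), 645), 2) = Pow(Add(-50, 645), 2) = Pow(595, 2) = 354025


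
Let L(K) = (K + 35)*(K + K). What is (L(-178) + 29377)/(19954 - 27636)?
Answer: -80285/7682 ≈ -10.451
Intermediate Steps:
L(K) = 2*K*(35 + K) (L(K) = (35 + K)*(2*K) = 2*K*(35 + K))
(L(-178) + 29377)/(19954 - 27636) = (2*(-178)*(35 - 178) + 29377)/(19954 - 27636) = (2*(-178)*(-143) + 29377)/(-7682) = (50908 + 29377)*(-1/7682) = 80285*(-1/7682) = -80285/7682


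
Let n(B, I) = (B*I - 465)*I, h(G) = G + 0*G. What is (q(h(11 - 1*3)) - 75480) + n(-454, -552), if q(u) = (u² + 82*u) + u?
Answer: -138153688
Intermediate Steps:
h(G) = G (h(G) = G + 0 = G)
n(B, I) = I*(-465 + B*I) (n(B, I) = (-465 + B*I)*I = I*(-465 + B*I))
q(u) = u² + 83*u
(q(h(11 - 1*3)) - 75480) + n(-454, -552) = ((11 - 1*3)*(83 + (11 - 1*3)) - 75480) - 552*(-465 - 454*(-552)) = ((11 - 3)*(83 + (11 - 3)) - 75480) - 552*(-465 + 250608) = (8*(83 + 8) - 75480) - 552*250143 = (8*91 - 75480) - 138078936 = (728 - 75480) - 138078936 = -74752 - 138078936 = -138153688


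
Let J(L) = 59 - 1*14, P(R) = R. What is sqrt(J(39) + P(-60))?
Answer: I*sqrt(15) ≈ 3.873*I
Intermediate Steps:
J(L) = 45 (J(L) = 59 - 14 = 45)
sqrt(J(39) + P(-60)) = sqrt(45 - 60) = sqrt(-15) = I*sqrt(15)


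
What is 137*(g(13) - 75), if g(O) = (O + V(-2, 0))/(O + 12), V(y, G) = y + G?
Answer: -255368/25 ≈ -10215.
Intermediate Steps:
V(y, G) = G + y
g(O) = (-2 + O)/(12 + O) (g(O) = (O + (0 - 2))/(O + 12) = (O - 2)/(12 + O) = (-2 + O)/(12 + O))
137*(g(13) - 75) = 137*((-2 + 13)/(12 + 13) - 75) = 137*(11/25 - 75) = 137*(-1864/25) = -255368/25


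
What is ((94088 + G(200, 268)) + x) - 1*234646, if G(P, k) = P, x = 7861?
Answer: -132497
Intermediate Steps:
((94088 + G(200, 268)) + x) - 1*234646 = ((94088 + 200) + 7861) - 1*234646 = (94288 + 7861) - 234646 = 102149 - 234646 = -132497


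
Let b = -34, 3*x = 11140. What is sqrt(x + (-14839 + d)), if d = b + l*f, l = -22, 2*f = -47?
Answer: 2*I*sqrt(23946)/3 ≈ 103.16*I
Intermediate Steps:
f = -47/2 (f = (1/2)*(-47) = -47/2 ≈ -23.500)
x = 11140/3 (x = (1/3)*11140 = 11140/3 ≈ 3713.3)
d = 483 (d = -34 - 22*(-47/2) = -34 + 517 = 483)
sqrt(x + (-14839 + d)) = sqrt(11140/3 + (-14839 + 483)) = sqrt(11140/3 - 14356) = sqrt(-31928/3) = 2*I*sqrt(23946)/3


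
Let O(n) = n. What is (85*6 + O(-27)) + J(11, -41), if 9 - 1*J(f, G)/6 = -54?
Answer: 861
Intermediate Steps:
J(f, G) = 378 (J(f, G) = 54 - 6*(-54) = 54 + 324 = 378)
(85*6 + O(-27)) + J(11, -41) = (85*6 - 27) + 378 = (510 - 27) + 378 = 483 + 378 = 861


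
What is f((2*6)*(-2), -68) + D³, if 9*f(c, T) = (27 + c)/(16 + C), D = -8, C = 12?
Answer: -43007/84 ≈ -511.99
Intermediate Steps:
f(c, T) = 3/28 + c/252 (f(c, T) = ((27 + c)/(16 + 12))/9 = ((27 + c)/28)/9 = ((27 + c)*(1/28))/9 = (27/28 + c/28)/9 = 3/28 + c/252)
f((2*6)*(-2), -68) + D³ = (3/28 + ((2*6)*(-2))/252) + (-8)³ = (3/28 + (12*(-2))/252) - 512 = (3/28 + (1/252)*(-24)) - 512 = (3/28 - 2/21) - 512 = 1/84 - 512 = -43007/84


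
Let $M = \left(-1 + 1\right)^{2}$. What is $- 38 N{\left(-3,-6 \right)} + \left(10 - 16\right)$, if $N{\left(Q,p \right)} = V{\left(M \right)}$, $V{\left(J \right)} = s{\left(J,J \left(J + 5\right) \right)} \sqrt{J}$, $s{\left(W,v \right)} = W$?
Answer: $-6$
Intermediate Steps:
$M = 0$ ($M = 0^{2} = 0$)
$V{\left(J \right)} = J^{\frac{3}{2}}$ ($V{\left(J \right)} = J \sqrt{J} = J^{\frac{3}{2}}$)
$N{\left(Q,p \right)} = 0$ ($N{\left(Q,p \right)} = 0^{\frac{3}{2}} = 0$)
$- 38 N{\left(-3,-6 \right)} + \left(10 - 16\right) = \left(-38\right) 0 + \left(10 - 16\right) = 0 + \left(10 - 16\right) = 0 - 6 = -6$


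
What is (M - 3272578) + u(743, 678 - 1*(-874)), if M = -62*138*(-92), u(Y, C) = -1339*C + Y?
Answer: -4562811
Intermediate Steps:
u(Y, C) = Y - 1339*C
M = 787152 (M = -8556*(-92) = 787152)
(M - 3272578) + u(743, 678 - 1*(-874)) = (787152 - 3272578) + (743 - 1339*(678 - 1*(-874))) = -2485426 + (743 - 1339*(678 + 874)) = -2485426 + (743 - 1339*1552) = -2485426 + (743 - 2078128) = -2485426 - 2077385 = -4562811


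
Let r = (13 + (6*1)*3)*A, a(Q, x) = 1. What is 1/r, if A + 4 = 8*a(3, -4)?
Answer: 1/124 ≈ 0.0080645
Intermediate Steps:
A = 4 (A = -4 + 8*1 = -4 + 8 = 4)
r = 124 (r = (13 + (6*1)*3)*4 = (13 + 6*3)*4 = (13 + 18)*4 = 31*4 = 124)
1/r = 1/124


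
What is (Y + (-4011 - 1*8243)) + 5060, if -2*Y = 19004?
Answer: -16696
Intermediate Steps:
Y = -9502 (Y = -½*19004 = -9502)
(Y + (-4011 - 1*8243)) + 5060 = (-9502 + (-4011 - 1*8243)) + 5060 = (-9502 + (-4011 - 8243)) + 5060 = (-9502 - 12254) + 5060 = -21756 + 5060 = -16696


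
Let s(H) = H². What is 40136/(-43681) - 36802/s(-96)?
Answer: -988720769/201282048 ≈ -4.9121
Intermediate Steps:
40136/(-43681) - 36802/s(-96) = 40136/(-43681) - 36802/((-96)²) = 40136*(-1/43681) - 36802/9216 = -40136/43681 - 36802*1/9216 = -40136/43681 - 18401/4608 = -988720769/201282048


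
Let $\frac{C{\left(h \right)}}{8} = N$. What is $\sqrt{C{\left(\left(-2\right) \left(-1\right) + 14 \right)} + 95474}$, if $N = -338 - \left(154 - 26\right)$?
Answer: $3 \sqrt{10194} \approx 302.9$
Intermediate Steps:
$N = -466$ ($N = -338 - 128 = -466$)
$C{\left(h \right)} = -3728$ ($C{\left(h \right)} = 8 \left(-466\right) = -3728$)
$\sqrt{C{\left(\left(-2\right) \left(-1\right) + 14 \right)} + 95474} = \sqrt{-3728 + 95474} = \sqrt{91746} = 3 \sqrt{10194}$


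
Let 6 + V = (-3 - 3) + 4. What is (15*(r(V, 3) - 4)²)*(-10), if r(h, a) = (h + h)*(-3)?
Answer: -290400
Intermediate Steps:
V = -8 (V = -6 + ((-3 - 3) + 4) = -6 + (-6 + 4) = -6 - 2 = -8)
r(h, a) = -6*h (r(h, a) = (2*h)*(-3) = -6*h)
(15*(r(V, 3) - 4)²)*(-10) = (15*(-6*(-8) - 4)²)*(-10) = (15*(48 - 4)²)*(-10) = (15*44²)*(-10) = (15*1936)*(-10) = 29040*(-10) = -290400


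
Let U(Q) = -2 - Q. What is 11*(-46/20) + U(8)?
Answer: -353/10 ≈ -35.300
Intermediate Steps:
11*(-46/20) + U(8) = 11*(-46/20) + (-2 - 1*8) = 11*(-46*1/20) + (-2 - 8) = 11*(-23/10) - 10 = -253/10 - 10 = -353/10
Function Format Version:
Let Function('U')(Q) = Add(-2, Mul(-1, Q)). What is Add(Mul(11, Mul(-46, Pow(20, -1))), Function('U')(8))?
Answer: Rational(-353, 10) ≈ -35.300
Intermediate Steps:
Add(Mul(11, Mul(-46, Pow(20, -1))), Function('U')(8)) = Add(Mul(11, Mul(-46, Pow(20, -1))), Add(-2, Mul(-1, 8))) = Add(Mul(11, Mul(-46, Rational(1, 20))), Add(-2, -8)) = Add(Mul(11, Rational(-23, 10)), -10) = Add(Rational(-253, 10), -10) = Rational(-353, 10)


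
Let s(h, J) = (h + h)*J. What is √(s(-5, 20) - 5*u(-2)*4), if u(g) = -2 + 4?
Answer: 4*I*√15 ≈ 15.492*I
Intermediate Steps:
u(g) = 2
s(h, J) = 2*J*h (s(h, J) = (2*h)*J = 2*J*h)
√(s(-5, 20) - 5*u(-2)*4) = √(2*20*(-5) - 5*2*4) = √(-200 - 10*4) = √(-200 - 40) = √(-240) = 4*I*√15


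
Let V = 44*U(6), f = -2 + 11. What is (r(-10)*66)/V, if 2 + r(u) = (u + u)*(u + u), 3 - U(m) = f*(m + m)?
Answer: -199/35 ≈ -5.6857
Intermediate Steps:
f = 9
U(m) = 3 - 18*m (U(m) = 3 - 9*(m + m) = 3 - 9*2*m = 3 - 18*m)
r(u) = -2 + 4*u² (r(u) = -2 + (u + u)*(u + u) = -2 + (2*u)*(2*u) = -2 + 4*u²)
V = -4620 (V = 44*(3 - 18*6) = 44*(3 - 108) = 44*(-105) = -4620)
(r(-10)*66)/V = ((-2 + 4*(-10)²)*66)/(-4620) = ((-2 + 4*100)*66)*(-1/4620) = ((-2 + 400)*66)*(-1/4620) = (398*66)*(-1/4620) = 26268*(-1/4620) = -199/35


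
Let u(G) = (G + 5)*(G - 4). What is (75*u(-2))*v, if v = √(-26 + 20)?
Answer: -1350*I*√6 ≈ -3306.8*I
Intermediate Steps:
v = I*√6 (v = √(-6) = I*√6 ≈ 2.4495*I)
u(G) = (-4 + G)*(5 + G) (u(G) = (5 + G)*(-4 + G) = (-4 + G)*(5 + G))
(75*u(-2))*v = (75*(-20 - 2 + (-2)²))*(I*√6) = (75*(-20 - 2 + 4))*(I*√6) = (75*(-18))*(I*√6) = -1350*I*√6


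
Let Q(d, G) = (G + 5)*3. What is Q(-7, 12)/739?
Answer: 51/739 ≈ 0.069012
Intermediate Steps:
Q(d, G) = 15 + 3*G (Q(d, G) = (5 + G)*3 = 15 + 3*G)
Q(-7, 12)/739 = (15 + 3*12)/739 = (15 + 36)*(1/739) = 51*(1/739) = 51/739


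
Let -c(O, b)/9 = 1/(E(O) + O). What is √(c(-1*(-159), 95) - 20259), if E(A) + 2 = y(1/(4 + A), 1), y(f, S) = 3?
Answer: 3*I*√3601610/40 ≈ 142.33*I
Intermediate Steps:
E(A) = 1 (E(A) = -2 + 3 = 1)
c(O, b) = -9/(1 + O)
√(c(-1*(-159), 95) - 20259) = √(-9/(1 - 1*(-159)) - 20259) = √(-9/(1 + 159) - 20259) = √(-9/160 - 20259) = √(-3241449/160) = 3*I*√3601610/40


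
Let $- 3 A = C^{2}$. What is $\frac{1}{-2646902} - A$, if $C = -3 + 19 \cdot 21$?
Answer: $\frac{138358861343}{2646902} \approx 52272.0$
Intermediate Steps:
$C = 396$ ($C = -3 + 399 = 396$)
$A = -52272$ ($A = - \frac{396^{2}}{3} = \left(- \frac{1}{3}\right) 156816 = -52272$)
$\frac{1}{-2646902} - A = \frac{1}{-2646902} - -52272 = - \frac{1}{2646902} + 52272 = \frac{138358861343}{2646902}$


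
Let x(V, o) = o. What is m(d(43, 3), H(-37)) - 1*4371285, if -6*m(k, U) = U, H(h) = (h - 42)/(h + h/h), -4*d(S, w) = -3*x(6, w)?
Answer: -944197639/216 ≈ -4.3713e+6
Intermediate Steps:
d(S, w) = 3*w/4 (d(S, w) = -(-3)*w/4 = 3*w/4)
H(h) = (-42 + h)/(1 + h) (H(h) = (-42 + h)/(h + 1) = (-42 + h)/(1 + h))
m(k, U) = -U/6
m(d(43, 3), H(-37)) - 1*4371285 = -(-42 - 37)/(6*(1 - 37)) - 1*4371285 = -(-79)/(6*(-36)) - 4371285 = -(-1)*(-79)/216 - 4371285 = -1/6*79/36 - 4371285 = -79/216 - 4371285 = -944197639/216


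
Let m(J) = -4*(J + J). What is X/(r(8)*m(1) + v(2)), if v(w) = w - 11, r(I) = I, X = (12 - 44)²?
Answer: -1024/73 ≈ -14.027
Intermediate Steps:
X = 1024 (X = (-32)² = 1024)
m(J) = -8*J
v(w) = -11 + w
X/(r(8)*m(1) + v(2)) = 1024/(8*(-8*1) + (-11 + 2)) = 1024/(8*(-8) - 9) = 1024/(-64 - 9) = 1024/(-73) = 1024*(-1/73) = -1024/73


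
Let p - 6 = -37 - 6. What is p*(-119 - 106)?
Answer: 8325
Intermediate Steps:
p = -37 (p = 6 + (-37 - 6) = 6 - 43 = -37)
p*(-119 - 106) = -37*(-119 - 106) = -37*(-225) = 8325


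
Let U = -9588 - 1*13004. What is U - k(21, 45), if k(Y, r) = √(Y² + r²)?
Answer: -22592 - 3*√274 ≈ -22642.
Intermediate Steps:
U = -22592 (U = -9588 - 13004 = -22592)
U - k(21, 45) = -22592 - √(21² + 45²) = -22592 - √(441 + 2025) = -22592 - √2466 = -22592 - 3*√274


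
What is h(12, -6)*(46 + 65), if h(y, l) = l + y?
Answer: 666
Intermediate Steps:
h(12, -6)*(46 + 65) = (-6 + 12)*(46 + 65) = 6*111 = 666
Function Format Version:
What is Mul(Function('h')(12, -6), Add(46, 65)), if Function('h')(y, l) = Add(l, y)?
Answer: 666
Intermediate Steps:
Mul(Function('h')(12, -6), Add(46, 65)) = Mul(Add(-6, 12), Add(46, 65)) = Mul(6, 111) = 666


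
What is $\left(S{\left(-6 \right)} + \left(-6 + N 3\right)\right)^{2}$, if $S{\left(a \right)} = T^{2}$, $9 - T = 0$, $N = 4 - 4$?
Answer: $5625$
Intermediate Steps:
$N = 0$ ($N = 4 - 4 = 0$)
$T = 9$ ($T = 9 - 0 = 9 + 0 = 9$)
$S{\left(a \right)} = 81$ ($S{\left(a \right)} = 9^{2} = 81$)
$\left(S{\left(-6 \right)} + \left(-6 + N 3\right)\right)^{2} = \left(81 + \left(-6 + 0 \cdot 3\right)\right)^{2} = \left(81 + \left(-6 + 0\right)\right)^{2} = \left(81 - 6\right)^{2} = 75^{2} = 5625$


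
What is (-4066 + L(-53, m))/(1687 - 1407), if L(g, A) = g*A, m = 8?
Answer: -449/28 ≈ -16.036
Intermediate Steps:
L(g, A) = A*g
(-4066 + L(-53, m))/(1687 - 1407) = (-4066 + 8*(-53))/(1687 - 1407) = (-4066 - 424)/280 = -4490*1/280 = -449/28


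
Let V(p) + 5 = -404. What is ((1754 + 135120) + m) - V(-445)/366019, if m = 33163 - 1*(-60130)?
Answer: 84245495582/366019 ≈ 2.3017e+5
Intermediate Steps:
m = 93293 (m = 33163 + 60130 = 93293)
V(p) = -409 (V(p) = -5 - 404 = -409)
((1754 + 135120) + m) - V(-445)/366019 = ((1754 + 135120) + 93293) - (-409)/366019 = (136874 + 93293) - (-409)/366019 = 230167 - 1*(-409/366019) = 230167 + 409/366019 = 84245495582/366019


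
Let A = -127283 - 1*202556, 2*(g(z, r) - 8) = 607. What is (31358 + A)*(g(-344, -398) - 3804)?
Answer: 2084889785/2 ≈ 1.0424e+9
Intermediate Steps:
g(z, r) = 623/2 (g(z, r) = 8 + (1/2)*607 = 8 + 607/2 = 623/2)
A = -329839 (A = -127283 - 202556 = -329839)
(31358 + A)*(g(-344, -398) - 3804) = (31358 - 329839)*(623/2 - 3804) = -298481*(-6985/2) = 2084889785/2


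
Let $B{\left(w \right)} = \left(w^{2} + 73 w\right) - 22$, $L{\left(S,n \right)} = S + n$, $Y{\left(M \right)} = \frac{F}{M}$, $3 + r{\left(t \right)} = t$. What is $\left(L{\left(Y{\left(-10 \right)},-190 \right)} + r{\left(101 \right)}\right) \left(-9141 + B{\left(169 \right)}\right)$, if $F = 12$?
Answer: $-2957702$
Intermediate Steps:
$r{\left(t \right)} = -3 + t$
$Y{\left(M \right)} = \frac{12}{M}$
$B{\left(w \right)} = -22 + w^{2} + 73 w$
$\left(L{\left(Y{\left(-10 \right)},-190 \right)} + r{\left(101 \right)}\right) \left(-9141 + B{\left(169 \right)}\right) = \left(\left(\frac{12}{-10} - 190\right) + \left(-3 + 101\right)\right) \left(-9141 + \left(-22 + 169^{2} + 73 \cdot 169\right)\right) = \left(\left(12 \left(- \frac{1}{10}\right) - 190\right) + 98\right) \left(-9141 + \left(-22 + 28561 + 12337\right)\right) = \left(\left(- \frac{6}{5} - 190\right) + 98\right) \left(-9141 + 40876\right) = \left(- \frac{956}{5} + 98\right) 31735 = \left(- \frac{466}{5}\right) 31735 = -2957702$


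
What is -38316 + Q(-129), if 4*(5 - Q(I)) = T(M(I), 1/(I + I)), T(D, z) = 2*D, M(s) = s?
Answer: -76493/2 ≈ -38247.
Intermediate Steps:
Q(I) = 5 - I/2
-38316 + Q(-129) = -38316 + (5 - ½*(-129)) = -38316 + (5 + 129/2) = -38316 + 139/2 = -76493/2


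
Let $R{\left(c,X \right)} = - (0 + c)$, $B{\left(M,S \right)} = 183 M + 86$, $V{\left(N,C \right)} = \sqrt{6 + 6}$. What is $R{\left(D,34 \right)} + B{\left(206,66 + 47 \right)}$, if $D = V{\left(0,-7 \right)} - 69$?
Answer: $37853 - 2 \sqrt{3} \approx 37850.0$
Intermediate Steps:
$V{\left(N,C \right)} = 2 \sqrt{3}$ ($V{\left(N,C \right)} = \sqrt{12} = 2 \sqrt{3}$)
$B{\left(M,S \right)} = 86 + 183 M$
$D = -69 + 2 \sqrt{3}$ ($D = 2 \sqrt{3} - 69 = -69 + 2 \sqrt{3} \approx -65.536$)
$R{\left(c,X \right)} = - c$
$R{\left(D,34 \right)} + B{\left(206,66 + 47 \right)} = - (-69 + 2 \sqrt{3}) + \left(86 + 183 \cdot 206\right) = \left(69 - 2 \sqrt{3}\right) + \left(86 + 37698\right) = \left(69 - 2 \sqrt{3}\right) + 37784 = 37853 - 2 \sqrt{3}$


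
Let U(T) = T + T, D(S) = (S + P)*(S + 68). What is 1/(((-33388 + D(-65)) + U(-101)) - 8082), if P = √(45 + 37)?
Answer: -41867/1752844951 - 3*√82/1752844951 ≈ -2.3901e-5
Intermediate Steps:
P = √82 ≈ 9.0554
D(S) = (68 + S)*(S + √82) (D(S) = (S + √82)*(S + 68) = (S + √82)*(68 + S) = (68 + S)*(S + √82))
U(T) = 2*T
1/(((-33388 + D(-65)) + U(-101)) - 8082) = 1/(((-33388 + ((-65)² + 68*(-65) + 68*√82 - 65*√82)) + 2*(-101)) - 8082) = 1/(((-33388 + (4225 - 4420 + 68*√82 - 65*√82)) - 202) - 8082) = 1/(((-33388 + (-195 + 3*√82)) - 202) - 8082) = 1/(((-33583 + 3*√82) - 202) - 8082) = 1/((-33785 + 3*√82) - 8082) = 1/(-41867 + 3*√82)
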